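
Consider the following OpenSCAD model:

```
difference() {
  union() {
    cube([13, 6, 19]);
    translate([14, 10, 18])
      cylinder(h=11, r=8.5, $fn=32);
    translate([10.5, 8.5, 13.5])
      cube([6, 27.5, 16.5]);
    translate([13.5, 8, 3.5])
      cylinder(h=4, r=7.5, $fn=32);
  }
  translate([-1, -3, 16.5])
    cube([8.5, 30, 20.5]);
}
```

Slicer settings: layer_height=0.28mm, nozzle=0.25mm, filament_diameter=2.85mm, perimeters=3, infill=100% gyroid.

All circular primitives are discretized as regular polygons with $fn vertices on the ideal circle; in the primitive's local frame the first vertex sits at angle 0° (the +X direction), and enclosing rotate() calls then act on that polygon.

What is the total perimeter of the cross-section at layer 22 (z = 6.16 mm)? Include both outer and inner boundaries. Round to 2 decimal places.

At z = 6.16 mm: the 13×6 cube contributes its full rectangle (perimeter 38.00 mm); the cylinder at (14, 10) is not intersected at this z (z outside [18, 29]); the cube at (10.5, 8.5) is absent (z outside [13.5, 30]); the cylinder at (13.5, 8): section is a regular 32-gon, circumradius r=7.5 (perimeter = 2·32·7.500·sin(180°/32) = 47.05 mm); Combining (union): the regions partially overlap (shared area 26.38 mm²), so the edge portions inside another operand are dropped and the merged outline is re-measured after clipping — boundary = 63.68 mm; the cube at (-1, -3) is absent (z outside [16.5, 37]); Taking the first minus the rest: none of the subtracted shapes is present at this height, so the result so far is unchanged — boundary = 63.68 mm. Overall, the cross-section is a single solid region. Total boundary length (outer) = 63.68 mm.

63.68 mm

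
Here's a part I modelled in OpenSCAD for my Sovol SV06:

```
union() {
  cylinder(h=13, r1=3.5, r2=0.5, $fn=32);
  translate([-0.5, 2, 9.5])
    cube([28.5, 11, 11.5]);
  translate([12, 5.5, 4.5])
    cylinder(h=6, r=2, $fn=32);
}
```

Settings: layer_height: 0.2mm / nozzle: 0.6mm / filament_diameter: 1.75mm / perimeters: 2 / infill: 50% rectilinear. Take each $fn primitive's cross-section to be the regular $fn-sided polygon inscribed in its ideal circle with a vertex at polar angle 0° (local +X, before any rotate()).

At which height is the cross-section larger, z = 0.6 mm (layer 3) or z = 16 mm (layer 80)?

layer 80 (z = 16 mm)

Layer 3 (z = 0.6): the cone: at t=0.046 of its height the radius interpolates to r₁+(r₂−r₁)t = 3.362, giving a regular 32-gon of that circumradius (area = (32/2)·3.362²·sin(360°/32) = 35.27 mm²); the cube at (-0.5, 2) is absent (z outside [9.5, 21]); the cylinder at (12, 5.5) is not intersected at this z (z outside [4.5, 10.5]); Taking the union: only the cone is present, so the union is just that shape — area = 35.27 mm². So its area = 35.27 mm². Layer 80 (z = 16): the cone is absent (z outside [0, 13]); the 28.5×11 cube at (-0.5, 2) contributes its full rectangle (area 313.50 mm²); the cylinder at (12, 5.5) is not intersected at this z (z outside [4.5, 10.5]); Merging all regions: only the 28.5×11 cube at (-0.5, 2) is present, so the union is just that shape — area = 313.50 mm². So its area = 313.50 mm². Layer 80 is larger (313.50 vs 35.27 mm²).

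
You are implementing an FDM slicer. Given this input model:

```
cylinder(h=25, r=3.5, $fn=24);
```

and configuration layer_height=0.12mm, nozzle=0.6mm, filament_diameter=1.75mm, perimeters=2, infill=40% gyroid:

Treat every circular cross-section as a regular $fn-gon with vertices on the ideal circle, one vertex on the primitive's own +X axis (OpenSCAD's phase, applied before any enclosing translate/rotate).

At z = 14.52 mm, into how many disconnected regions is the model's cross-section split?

At z = 14.52 mm: the r=3.5 cylinder gives a regular 24-gon of circumradius 3.5 (constant along its height). The result has 1 disconnected region.

1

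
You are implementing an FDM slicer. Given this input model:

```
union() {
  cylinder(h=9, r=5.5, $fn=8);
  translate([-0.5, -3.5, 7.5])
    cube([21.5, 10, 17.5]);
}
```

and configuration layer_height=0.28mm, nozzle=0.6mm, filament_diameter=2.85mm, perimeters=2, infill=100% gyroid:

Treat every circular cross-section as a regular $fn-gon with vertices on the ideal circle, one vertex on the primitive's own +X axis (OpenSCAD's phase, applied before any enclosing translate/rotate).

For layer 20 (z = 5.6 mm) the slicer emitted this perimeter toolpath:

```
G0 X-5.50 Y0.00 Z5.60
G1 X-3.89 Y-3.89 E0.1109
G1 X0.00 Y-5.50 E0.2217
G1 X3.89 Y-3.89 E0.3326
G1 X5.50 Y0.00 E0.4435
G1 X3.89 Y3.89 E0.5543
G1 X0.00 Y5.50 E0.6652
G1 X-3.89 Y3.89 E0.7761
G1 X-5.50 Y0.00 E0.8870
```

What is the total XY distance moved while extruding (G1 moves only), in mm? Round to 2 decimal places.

33.68 mm

Sum the Euclidean lengths of each G1 segment: total = 33.68 mm.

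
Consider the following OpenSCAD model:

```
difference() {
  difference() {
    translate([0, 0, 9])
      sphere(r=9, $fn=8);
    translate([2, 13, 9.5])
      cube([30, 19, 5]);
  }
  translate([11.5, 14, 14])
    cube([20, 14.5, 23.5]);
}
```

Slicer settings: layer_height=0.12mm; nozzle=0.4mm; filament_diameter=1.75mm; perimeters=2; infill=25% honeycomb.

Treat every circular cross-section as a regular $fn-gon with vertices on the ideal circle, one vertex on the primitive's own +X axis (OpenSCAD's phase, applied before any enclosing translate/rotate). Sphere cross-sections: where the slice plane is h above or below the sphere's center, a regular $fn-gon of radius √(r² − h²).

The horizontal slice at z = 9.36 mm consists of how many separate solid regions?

1

At z = 9.36 mm: the r=9 sphere slices to a regular 8-gon of circumradius 8.993 (√(r²−h²) with h=0.36 from center); the cube at (2, 13) is absent (z outside [9.5, 14.5]); After the difference (first − rest): none of the subtracted shapes is present at this height, so the r=9 sphere is unchanged — 1 connected region; the cube at (11.5, 14) is absent (z outside [14, 37.5]); After the difference (first − rest): none of the subtracted shapes is present at this height, so that combined region is unchanged — 1 connected region. The result has 1 disconnected region.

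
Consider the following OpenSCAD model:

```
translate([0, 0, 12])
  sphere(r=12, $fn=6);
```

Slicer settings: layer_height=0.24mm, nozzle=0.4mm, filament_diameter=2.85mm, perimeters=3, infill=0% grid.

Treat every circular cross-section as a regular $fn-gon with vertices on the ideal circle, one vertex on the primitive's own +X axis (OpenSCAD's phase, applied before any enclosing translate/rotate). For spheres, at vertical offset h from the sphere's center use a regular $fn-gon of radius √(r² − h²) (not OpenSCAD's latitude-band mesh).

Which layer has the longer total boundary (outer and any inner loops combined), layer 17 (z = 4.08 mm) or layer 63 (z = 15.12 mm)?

layer 63 (z = 15.12 mm)

Layer 17 (z = 4.08): the r=12 sphere contributes a regular 6-gon of circumradius √(12²−7.92²) = 9.015 (perimeter = 2·6·9.015·sin(180°/6) = 54.09 mm). So its perimeter = 54.09 mm. Layer 63 (z = 15.12): the sphere: section is a regular 6-gon, circumradius = √(r²−h²) = √(12²−3.12²) = 11.587 (perimeter = 2·6·11.587·sin(180°/6) = 69.52 mm). So its perimeter = 69.52 mm. Layer 63 is larger (69.52 vs 54.09 mm).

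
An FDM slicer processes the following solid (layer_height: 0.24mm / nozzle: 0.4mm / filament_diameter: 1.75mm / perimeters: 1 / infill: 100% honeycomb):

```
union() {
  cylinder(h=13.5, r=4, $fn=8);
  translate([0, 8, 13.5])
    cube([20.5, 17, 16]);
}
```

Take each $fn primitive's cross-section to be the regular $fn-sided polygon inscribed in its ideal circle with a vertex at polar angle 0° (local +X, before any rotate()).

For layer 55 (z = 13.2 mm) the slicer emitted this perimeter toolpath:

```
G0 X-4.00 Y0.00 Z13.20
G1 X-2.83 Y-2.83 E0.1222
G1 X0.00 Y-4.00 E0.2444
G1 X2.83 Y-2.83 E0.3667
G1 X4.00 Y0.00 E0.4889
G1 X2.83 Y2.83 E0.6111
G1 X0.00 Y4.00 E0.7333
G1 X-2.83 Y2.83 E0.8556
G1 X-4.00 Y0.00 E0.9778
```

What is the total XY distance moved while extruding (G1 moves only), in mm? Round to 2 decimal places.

24.50 mm

Sum the Euclidean lengths of each G1 segment: total = 24.50 mm.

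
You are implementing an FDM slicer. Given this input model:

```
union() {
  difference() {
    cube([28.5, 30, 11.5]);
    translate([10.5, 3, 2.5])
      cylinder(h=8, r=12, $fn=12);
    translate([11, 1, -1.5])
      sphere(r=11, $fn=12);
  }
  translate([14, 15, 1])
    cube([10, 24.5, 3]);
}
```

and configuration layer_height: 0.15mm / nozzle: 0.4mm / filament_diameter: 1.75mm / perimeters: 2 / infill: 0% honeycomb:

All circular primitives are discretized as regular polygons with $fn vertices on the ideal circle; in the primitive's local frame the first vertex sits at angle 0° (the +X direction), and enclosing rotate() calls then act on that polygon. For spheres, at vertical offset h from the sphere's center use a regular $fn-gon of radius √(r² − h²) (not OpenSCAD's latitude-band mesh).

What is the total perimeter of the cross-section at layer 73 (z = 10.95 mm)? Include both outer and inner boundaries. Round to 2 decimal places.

117.00 mm

At z = 10.95 mm: the cube is present — its section is the full 28.5×30 rectangle (perimeter 117.00 mm); the cylinder at (10.5, 3) does not reach this height (z outside [2.5, 10.5]); the sphere at (11, 1) is not intersected at this z (|z−center|=12.450 > r=11); Subtracting the remaining from the first: none of the subtracted shapes is present at this height, so the 28.5×30 cube is unchanged — boundary = 117.00 mm; the cube at (14, 15) does not reach this height (z outside [1, 4]); Taking the union: only the result so far is present, so the union is just that shape — boundary = 117.00 mm. Overall, the cross-section is a single solid region. Total boundary length (outer) = 117.00 mm.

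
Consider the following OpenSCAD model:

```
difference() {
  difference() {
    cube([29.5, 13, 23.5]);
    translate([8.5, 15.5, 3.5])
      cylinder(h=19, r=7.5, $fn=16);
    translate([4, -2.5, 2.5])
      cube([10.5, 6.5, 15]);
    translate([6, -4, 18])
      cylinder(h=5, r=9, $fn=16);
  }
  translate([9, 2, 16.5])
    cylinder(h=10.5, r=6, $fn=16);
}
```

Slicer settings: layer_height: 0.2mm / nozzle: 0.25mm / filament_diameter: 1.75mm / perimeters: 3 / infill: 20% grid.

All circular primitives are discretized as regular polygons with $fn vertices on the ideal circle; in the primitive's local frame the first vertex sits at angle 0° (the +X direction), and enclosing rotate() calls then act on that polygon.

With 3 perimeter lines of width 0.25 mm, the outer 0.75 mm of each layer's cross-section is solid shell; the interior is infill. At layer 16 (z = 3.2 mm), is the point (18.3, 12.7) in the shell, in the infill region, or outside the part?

At z = 3.2 mm: the cube is present — its section is the full 29.5×13 rectangle; the cylinder at (8.5, 15.5) does not reach this height (z outside [3.5, 22.5]); the 10.5×6.5 cube at (4, -2.5) contributes its full rectangle; the cylinder at (6, -4) does not reach this height (z outside [18, 23]); Subtracting the remaining from the first: starting from the 29.5×13 cube, the 10.5×6.5 cube at (4, -2.5) partially overlaps it — only the 42.00 mm² overlap (of its 68.25 mm²) is removed, clipping the outline — 1 connected region; the cylinder at (9, 2) is not intersected at this z (z outside [16.5, 27]); After the difference (first − rest): none of the subtracted shapes is present at this height, so the result so far is unchanged — 1 connected region. Overall, the cross-section is a single solid region. The nearest boundary edge runs (0.00, 13.00)→(29.50, 13.00); distance from the point to it = 0.30 mm. The point is inside the cross-section, 0.30 mm from the nearest boundary — within the 0.75 mm shell band (3 × 0.25).

shell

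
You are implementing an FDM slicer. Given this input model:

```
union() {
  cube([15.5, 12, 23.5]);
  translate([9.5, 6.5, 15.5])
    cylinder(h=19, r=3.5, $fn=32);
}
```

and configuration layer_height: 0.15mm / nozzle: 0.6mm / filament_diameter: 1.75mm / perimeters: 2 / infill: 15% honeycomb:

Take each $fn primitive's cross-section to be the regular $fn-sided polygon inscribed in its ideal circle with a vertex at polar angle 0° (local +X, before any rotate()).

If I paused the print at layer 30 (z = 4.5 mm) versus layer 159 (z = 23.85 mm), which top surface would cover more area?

Layer 30 (z = 4.5): the cube is present — its section is the full 15.5×12 rectangle (area 186.00 mm²); the cylinder at (9.5, 6.5) does not reach this height (z outside [15.5, 34.5]); Taking the union: only the 15.5×12 cube is present, so the union is just that shape — area = 186.00 mm². So its area = 186.00 mm². Layer 159 (z = 23.85): the cube is not intersected at this z (z outside [0, 23.5]); the r=3.5 cylinder at (9.5, 6.5) contributes a regular 32-gon of circumradius 3.5 (area = (32/2)·3.500²·sin(360°/32) = 38.24 mm²); Taking the union: only the r=3.5 cylinder at (9.5, 6.5) is present, so the union is just that shape — area = 38.24 mm². So its area = 38.24 mm². Layer 30 is larger (186.00 vs 38.24 mm²).

layer 30 (z = 4.5 mm)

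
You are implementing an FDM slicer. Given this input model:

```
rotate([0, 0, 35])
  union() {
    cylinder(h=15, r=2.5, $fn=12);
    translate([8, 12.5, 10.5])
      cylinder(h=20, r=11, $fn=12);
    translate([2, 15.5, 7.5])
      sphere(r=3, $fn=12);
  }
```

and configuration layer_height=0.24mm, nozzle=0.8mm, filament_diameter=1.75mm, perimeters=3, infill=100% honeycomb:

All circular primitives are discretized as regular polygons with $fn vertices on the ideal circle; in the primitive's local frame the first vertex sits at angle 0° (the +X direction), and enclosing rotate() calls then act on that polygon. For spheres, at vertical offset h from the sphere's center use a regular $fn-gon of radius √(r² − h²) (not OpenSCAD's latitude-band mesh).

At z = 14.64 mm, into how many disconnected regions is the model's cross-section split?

At z = 14.64 mm: the cylinder: section is a regular 12-gon, circumradius r=2.5; the r=11 cylinder at (8, 12.5) gives a regular 12-gon of circumradius 11 (constant along its height); the sphere at (2, 15.5) does not reach this height (|z−center|=7.140 > r=3); Taking the union: the 2 present regions are separate (no shared area or edge), so areas and boundary lengths simply add and each stays a separate island — 2 connected regions; (rotated 35° about Z; rotation is an isometry so areas/perimeters/island counts are preserved). The result has 2 disconnected regions.

2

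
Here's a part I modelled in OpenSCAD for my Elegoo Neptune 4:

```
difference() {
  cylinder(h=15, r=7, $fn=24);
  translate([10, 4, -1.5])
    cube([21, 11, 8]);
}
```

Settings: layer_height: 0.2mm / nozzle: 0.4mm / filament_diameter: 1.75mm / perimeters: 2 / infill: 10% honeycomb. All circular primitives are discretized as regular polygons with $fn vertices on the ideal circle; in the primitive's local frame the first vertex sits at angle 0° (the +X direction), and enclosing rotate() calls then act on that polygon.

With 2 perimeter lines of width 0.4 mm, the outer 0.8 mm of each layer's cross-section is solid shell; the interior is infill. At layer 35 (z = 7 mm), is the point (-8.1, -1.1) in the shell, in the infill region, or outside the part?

At z = 7 mm: the cylinder: section is a regular 24-gon, circumradius r=7; the cube at (10, 4) is not intersected at this z (z outside [-1.5, 6.5]); After the difference (first − rest): none of the subtracted shapes is present at this height, so the r=7 cylinder is unchanged — 1 connected region. Overall, the cross-section is a single solid region. The nearest boundary edge runs (-7.00, 0.00)→(-6.76, -1.81); distance from the point to it = 1.23 mm. The point is not inside any of the regions above, so it lies outside the cross-section (1.23 mm from the nearest boundary).

outside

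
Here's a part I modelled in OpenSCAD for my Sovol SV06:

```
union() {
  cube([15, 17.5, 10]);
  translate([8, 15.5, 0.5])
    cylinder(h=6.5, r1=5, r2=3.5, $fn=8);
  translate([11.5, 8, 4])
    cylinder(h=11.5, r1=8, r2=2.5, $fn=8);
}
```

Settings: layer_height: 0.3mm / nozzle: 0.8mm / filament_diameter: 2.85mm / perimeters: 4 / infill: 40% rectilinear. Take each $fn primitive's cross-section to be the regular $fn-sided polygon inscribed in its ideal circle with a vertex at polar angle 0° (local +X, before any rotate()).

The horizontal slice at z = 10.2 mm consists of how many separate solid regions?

1

At z = 10.2 mm: the cube does not reach this height (z outside [0, 10]); the cone at (8, 15.5) is absent (z outside [0.5, 7]); the cone at (11.5, 8) (r1=8→r2=2.5) has section circumradius 5.035 here — a regular 8-gon; Combining (union): only the cone at (11.5, 8) is present, so the union is just that shape — 1 connected region. The result has 1 disconnected region.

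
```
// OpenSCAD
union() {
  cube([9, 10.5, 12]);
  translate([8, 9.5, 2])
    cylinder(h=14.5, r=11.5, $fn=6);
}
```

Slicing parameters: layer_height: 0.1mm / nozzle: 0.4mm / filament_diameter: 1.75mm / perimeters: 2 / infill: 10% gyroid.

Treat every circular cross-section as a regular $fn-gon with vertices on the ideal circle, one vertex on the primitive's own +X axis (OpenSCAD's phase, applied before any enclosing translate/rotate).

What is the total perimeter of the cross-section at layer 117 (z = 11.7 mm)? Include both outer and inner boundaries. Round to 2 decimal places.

At z = 11.7 mm: the cube is present — its section is the full 9×10.5 rectangle (perimeter 39.00 mm); the r=11.5 cylinder at (8, 9.5) contributes a regular 6-gon of circumradius 11.5 (perimeter = 2·6·11.500·sin(180°/6) = 69.00 mm); Combining (union): the regions partially overlap (shared area 91.09 mm²), so the edge portions inside another operand are dropped and the merged outline is re-measured after clipping — boundary = 70.45 mm. Overall, the cross-section is a single solid region. Total boundary length (outer) = 70.45 mm.

70.45 mm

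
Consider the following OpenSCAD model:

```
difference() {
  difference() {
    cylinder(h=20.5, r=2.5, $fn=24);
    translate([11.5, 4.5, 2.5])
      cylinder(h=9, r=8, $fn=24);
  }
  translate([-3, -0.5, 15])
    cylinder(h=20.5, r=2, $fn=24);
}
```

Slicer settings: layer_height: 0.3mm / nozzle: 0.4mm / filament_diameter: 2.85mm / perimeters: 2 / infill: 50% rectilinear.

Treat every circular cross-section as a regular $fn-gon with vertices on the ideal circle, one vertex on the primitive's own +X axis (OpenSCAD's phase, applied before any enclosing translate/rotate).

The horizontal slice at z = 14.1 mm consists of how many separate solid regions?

At z = 14.1 mm: the r=2.5 cylinder gives a regular 24-gon of circumradius 2.5 (constant along its height); the cylinder at (11.5, 4.5) is not intersected at this z (z outside [2.5, 11.5]); After the difference (first − rest): none of the subtracted shapes is present at this height, so the r=2.5 cylinder is unchanged — 1 connected region; the cylinder at (-3, -0.5) is absent (z outside [15, 35.5]); Taking the first minus the rest: none of the subtracted shapes is present at this height, so the result so far is unchanged — 1 connected region. The result has 1 disconnected region.

1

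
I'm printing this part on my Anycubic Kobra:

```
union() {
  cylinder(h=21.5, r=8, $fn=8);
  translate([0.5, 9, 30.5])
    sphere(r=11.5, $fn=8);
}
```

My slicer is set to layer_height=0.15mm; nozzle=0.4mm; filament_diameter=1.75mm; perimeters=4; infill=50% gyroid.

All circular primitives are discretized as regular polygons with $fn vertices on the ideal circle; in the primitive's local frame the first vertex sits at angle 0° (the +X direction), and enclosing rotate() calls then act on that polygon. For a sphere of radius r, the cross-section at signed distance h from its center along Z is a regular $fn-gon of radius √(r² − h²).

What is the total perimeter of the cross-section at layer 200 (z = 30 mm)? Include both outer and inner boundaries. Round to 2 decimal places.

At z = 30 mm: the cylinder is absent (z outside [0, 21.5]); the sphere at (0.5, 9): section is a regular 8-gon, circumradius = √(r²−h²) = √(11.5²−0.5²) = 11.489 (perimeter = 2·8·11.489·sin(180°/8) = 70.35 mm); Taking the union: only the r=11.5 sphere at (0.5, 9) is present, so the union is just that shape — boundary = 70.35 mm. Overall, the cross-section is a single solid region. Total boundary length (outer) = 70.35 mm.

70.35 mm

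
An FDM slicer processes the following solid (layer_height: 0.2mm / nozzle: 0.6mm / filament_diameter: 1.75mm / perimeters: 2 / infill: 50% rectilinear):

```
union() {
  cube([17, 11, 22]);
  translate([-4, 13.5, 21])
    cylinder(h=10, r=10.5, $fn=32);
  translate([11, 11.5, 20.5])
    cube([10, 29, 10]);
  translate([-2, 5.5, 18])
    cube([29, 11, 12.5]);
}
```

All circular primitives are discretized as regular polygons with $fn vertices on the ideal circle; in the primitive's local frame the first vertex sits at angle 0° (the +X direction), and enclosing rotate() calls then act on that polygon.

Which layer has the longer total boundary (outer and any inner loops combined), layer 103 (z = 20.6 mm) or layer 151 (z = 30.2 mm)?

Layer 103 (z = 20.6): the cube is present — its section is the full 17×11 rectangle (perimeter 56.00 mm); the cylinder at (-4, 13.5) is absent (z outside [21, 31]); the cube at (11, 11.5) is present — its section is the full 10×29 rectangle (perimeter 78.00 mm); the 29×11 cube at (-2, 5.5) contributes its full rectangle (perimeter 80.00 mm); Merging all regions: the regions partially overlap (shared area 143.50 mm²), so the edge portions inside another operand are dropped and the merged outline is re-measured after clipping — boundary = 139.00 mm. So its perimeter = 139.00 mm. Layer 151 (z = 30.2): the cube does not reach this height (z outside [0, 22]); the r=10.5 cylinder at (-4, 13.5) contributes a regular 32-gon of circumradius 10.5 (perimeter = 2·32·10.500·sin(180°/32) = 65.87 mm); the cube at (11, 11.5) (footprint 10×29) is included at this height (perimeter 78.00 mm); the cube at (-2, 5.5) is present — its section is the full 29×11 rectangle (perimeter 80.00 mm); Merging all regions: the regions partially overlap (shared area 133.61 mm²), so the edge portions inside another operand are dropped and the merged outline is re-measured after clipping — boundary = 157.94 mm. So its perimeter = 157.94 mm. Layer 151 is larger (157.94 vs 139.00 mm).

layer 151 (z = 30.2 mm)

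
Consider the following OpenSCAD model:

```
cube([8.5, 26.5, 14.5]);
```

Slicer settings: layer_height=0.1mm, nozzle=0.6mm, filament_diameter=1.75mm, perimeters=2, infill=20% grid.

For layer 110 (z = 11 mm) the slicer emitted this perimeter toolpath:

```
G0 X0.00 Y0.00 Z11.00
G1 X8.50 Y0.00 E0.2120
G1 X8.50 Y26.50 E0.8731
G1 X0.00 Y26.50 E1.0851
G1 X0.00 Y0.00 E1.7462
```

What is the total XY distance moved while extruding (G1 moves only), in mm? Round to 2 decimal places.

Sum the Euclidean lengths of each G1 segment: total = 70.00 mm.

70.00 mm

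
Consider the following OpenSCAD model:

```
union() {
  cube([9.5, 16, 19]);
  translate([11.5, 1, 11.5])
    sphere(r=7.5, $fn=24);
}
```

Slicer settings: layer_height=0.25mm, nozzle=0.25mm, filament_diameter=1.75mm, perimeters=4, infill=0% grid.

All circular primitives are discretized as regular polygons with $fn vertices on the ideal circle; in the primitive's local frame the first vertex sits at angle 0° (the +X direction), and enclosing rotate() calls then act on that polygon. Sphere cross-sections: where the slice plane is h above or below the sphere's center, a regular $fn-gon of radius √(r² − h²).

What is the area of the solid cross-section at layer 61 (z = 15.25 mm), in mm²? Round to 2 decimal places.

At z = 15.25 mm: the cube is present — its section is the full 9.5×16 rectangle (area 152.00 mm²); the r=7.5 sphere at (11.5, 1) contributes a regular 24-gon of circumradius √(7.5²−3.75²) = 6.495 (area = (24/2)·6.495²·sin(360°/24) = 131.03 mm²); Combining (union): the regions partially overlap — summed areas 283.03 mm² minus the doubly-counted overlap 24.47 mm² gives 258.55 mm² — area = 258.55 mm². Overall, the cross-section is a single solid region. Net area = 258.55 mm².

258.55 mm²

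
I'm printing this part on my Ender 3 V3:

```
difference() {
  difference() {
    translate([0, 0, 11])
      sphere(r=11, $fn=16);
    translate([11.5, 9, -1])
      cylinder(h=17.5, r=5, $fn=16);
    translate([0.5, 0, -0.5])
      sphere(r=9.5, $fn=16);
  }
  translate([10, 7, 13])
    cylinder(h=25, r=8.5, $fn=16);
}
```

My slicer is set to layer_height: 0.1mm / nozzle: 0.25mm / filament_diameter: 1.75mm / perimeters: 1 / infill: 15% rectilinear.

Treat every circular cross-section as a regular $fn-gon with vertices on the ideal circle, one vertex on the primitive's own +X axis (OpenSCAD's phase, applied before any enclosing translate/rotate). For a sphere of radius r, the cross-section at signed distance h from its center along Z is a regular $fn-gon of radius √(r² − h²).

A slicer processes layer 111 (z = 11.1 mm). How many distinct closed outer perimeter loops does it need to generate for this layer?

1

At z = 11.1 mm: the r=11 sphere slices to a regular 16-gon of circumradius 11.000 (√(r²−h²) with h=0.1 from center); the r=5 cylinder at (11.5, 9) contributes a regular 16-gon of circumradius 5; the sphere at (0.5, 0) is absent (|z−center|=11.600 > r=9.5); After the difference (first − rest): starting from the r=11 sphere, the r=5 cylinder at (11.5, 9) partially overlaps it — only the 4.46 mm² overlap (of its 76.54 mm²) is removed, clipping the outline — 1 connected region; the cylinder at (10, 7) is absent (z outside [13, 38]); Taking the first minus the rest: none of the subtracted shapes is present at this height, so the result so far is unchanged — 1 connected region. The result has 1 disconnected region.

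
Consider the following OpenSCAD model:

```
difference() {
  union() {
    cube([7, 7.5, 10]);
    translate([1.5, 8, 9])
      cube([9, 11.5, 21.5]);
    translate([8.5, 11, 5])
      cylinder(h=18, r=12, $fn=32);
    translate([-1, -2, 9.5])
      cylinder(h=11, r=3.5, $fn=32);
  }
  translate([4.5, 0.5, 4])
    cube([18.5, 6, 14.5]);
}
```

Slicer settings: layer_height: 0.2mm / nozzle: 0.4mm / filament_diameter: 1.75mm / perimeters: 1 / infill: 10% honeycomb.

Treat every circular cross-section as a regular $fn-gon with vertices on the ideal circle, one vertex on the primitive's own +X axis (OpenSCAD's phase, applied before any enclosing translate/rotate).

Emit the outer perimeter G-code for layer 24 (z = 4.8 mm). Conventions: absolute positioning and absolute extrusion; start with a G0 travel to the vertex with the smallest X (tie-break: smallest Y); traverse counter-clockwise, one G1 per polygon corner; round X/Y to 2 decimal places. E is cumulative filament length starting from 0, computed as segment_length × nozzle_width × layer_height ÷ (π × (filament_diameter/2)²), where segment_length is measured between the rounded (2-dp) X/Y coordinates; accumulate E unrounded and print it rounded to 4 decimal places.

G0 X0.00 Y0.00 Z4.80
G1 X7.00 Y0.00 E0.2328
G1 X7.00 Y0.50 E0.2495
G1 X4.50 Y0.50 E0.3326
G1 X4.50 Y6.50 E0.5322
G1 X7.00 Y6.50 E0.6153
G1 X7.00 Y7.50 E0.6486
G1 X0.00 Y7.50 E0.8814
G1 X0.00 Y0.00 E1.1308

At z = 4.8 mm: the 7×7.5 cube contributes its full rectangle; the cube at (1.5, 8) does not reach this height (z outside [9, 30.5]); the cylinder at (8.5, 11) is absent (z outside [5, 23]); the cylinder at (-1, -2) does not reach this height (z outside [9.5, 20.5]); Merging all regions: only the 7×7.5 cube is present, so the union is just that shape — 1 connected region; the cube at (4.5, 0.5) is present — its section is the full 18.5×6 rectangle; Subtracting the remaining from the first: starting from the result so far, the 18.5×6 cube at (4.5, 0.5) partially overlaps it — only the 15.00 mm² overlap (of its 111.00 mm²) is removed, clipping the outline — 1 connected region. The outline is a single polygon with 8 vertices. Extrusion per mm of travel: 0.4 × 0.2 / (π × 0.875²) = 0.033260. Accumulating E over each segment gives final E = 1.1308.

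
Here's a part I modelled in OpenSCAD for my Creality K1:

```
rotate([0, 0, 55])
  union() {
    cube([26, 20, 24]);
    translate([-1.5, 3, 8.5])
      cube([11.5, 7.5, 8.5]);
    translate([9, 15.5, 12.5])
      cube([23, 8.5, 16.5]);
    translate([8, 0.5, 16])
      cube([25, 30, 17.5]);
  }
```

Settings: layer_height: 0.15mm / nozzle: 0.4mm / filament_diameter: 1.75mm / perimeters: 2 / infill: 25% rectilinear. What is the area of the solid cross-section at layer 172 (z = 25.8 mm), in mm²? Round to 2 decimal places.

At z = 25.8 mm: the cube is absent (z outside [0, 24]); the cube at (-1.5, 3) is not intersected at this z (z outside [8.5, 17]); the cube at (9, 15.5) is present — its section is the full 23×8.5 rectangle (area 195.50 mm²); the 25×30 cube at (8, 0.5) contributes its full rectangle (area 750.00 mm²); Taking the union: the 23×8.5 cube at (9, 15.5) lies entirely inside the 25×30 cube at (8, 0.5), so the union is just the 25×30 cube at (8, 0.5) — area = 750.00 mm²; (rotated 55° about Z; rotation is an isometry so areas/perimeters/island counts are preserved). Overall, the cross-section is a single solid region. Net area = 750.00 mm².

750.00 mm²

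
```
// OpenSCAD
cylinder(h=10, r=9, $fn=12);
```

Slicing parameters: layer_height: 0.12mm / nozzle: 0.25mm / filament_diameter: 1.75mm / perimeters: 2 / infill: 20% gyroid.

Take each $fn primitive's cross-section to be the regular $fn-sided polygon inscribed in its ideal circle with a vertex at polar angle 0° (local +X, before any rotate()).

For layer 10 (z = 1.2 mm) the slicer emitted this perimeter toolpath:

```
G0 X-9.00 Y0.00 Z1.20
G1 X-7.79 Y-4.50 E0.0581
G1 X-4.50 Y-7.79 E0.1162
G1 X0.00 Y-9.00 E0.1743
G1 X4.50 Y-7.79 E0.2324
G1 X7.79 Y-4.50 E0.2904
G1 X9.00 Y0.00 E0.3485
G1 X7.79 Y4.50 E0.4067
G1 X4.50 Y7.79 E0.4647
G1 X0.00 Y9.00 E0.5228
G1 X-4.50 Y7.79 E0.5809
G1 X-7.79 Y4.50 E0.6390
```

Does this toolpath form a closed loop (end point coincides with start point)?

Start point (G0): (-9.00, 0.00). End point (last G1): the path does not return to the start — open.

no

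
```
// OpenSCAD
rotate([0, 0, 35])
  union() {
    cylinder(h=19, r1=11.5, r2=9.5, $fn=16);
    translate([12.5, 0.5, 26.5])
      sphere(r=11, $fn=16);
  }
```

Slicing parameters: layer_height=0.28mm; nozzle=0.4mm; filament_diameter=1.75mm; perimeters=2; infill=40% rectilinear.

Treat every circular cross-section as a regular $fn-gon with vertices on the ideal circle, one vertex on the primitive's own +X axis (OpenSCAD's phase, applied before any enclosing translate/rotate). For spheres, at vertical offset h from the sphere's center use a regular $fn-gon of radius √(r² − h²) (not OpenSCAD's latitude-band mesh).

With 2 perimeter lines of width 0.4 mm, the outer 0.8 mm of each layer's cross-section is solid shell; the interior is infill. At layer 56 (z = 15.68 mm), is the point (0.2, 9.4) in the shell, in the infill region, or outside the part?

shell

At z = 15.68 mm: the cone (r1=11.5→r2=9.5) has section circumradius 9.849 here — a regular 16-gon; the r=11 sphere at (12.5, 0.5) slices to a regular 16-gon of circumradius 1.982 (√(r²−h²) with h=10.82 from center); Combining (union): the 2 present regions are separate (no shared area or edge), so areas and boundary lengths simply add and each stays a separate island — 2 connected regions; (rotated 35° about Z; rotation is an isometry so areas/perimeters/island counts are preserved). Overall, the cross-section has 2 separate islands. Undo the 35° rotation: the query point maps to (5.555, 7.585) in the un-rotated model frame. The nearest boundary edge runs (3.77, 9.10)→(6.96, 6.96); distance from the point to it = 0.27 mm. (Shell/infill is judged within the island containing the point — the largest one.) The point is inside the cross-section, 0.27 mm from the nearest boundary — within the 0.8 mm shell band (2 × 0.4).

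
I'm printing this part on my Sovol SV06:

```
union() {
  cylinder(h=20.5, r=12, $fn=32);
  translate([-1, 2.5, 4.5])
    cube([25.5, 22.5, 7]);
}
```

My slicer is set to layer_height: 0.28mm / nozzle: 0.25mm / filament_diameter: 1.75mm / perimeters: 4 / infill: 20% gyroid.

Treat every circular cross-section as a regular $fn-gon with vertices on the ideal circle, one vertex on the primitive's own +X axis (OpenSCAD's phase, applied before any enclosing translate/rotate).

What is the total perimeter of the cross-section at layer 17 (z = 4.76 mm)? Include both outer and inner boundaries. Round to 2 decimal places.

At z = 4.76 mm: the r=12 cylinder contributes a regular 32-gon of circumradius 12 (perimeter = 2·32·12.000·sin(180°/32) = 75.28 mm); the cube at (-1, 2.5) is present — its section is the full 25.5×22.5 rectangle (perimeter 96.00 mm); Combining (union): the regions partially overlap (shared area 92.13 mm²), so the edge portions inside another operand are dropped and the merged outline is re-measured after clipping — boundary = 131.85 mm. Overall, the cross-section is a single solid region. Total boundary length (outer) = 131.85 mm.

131.85 mm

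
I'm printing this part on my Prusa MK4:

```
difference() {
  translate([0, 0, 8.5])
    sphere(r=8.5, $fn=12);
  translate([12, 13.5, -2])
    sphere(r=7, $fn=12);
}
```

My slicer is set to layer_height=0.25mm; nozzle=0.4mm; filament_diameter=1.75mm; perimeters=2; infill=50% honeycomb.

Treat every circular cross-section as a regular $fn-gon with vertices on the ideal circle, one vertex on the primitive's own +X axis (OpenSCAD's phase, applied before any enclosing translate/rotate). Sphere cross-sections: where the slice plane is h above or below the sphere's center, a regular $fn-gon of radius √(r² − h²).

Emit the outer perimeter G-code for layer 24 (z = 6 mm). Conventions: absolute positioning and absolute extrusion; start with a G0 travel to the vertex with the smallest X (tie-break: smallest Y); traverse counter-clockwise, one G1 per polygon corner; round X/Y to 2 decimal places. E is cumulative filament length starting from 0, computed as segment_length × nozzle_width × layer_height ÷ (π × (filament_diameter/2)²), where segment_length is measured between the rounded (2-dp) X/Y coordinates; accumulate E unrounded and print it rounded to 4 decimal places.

G0 X-8.12 Y0.00 Z6.00
G1 X-7.04 Y-4.06 E0.1747
G1 X-4.06 Y-7.04 E0.3499
G1 X0.00 Y-8.12 E0.5245
G1 X4.06 Y-7.04 E0.6992
G1 X7.04 Y-4.06 E0.8744
G1 X8.12 Y0.00 E1.0491
G1 X7.04 Y4.06 E1.2238
G1 X4.06 Y7.04 E1.3990
G1 X0.00 Y8.12 E1.5736
G1 X-4.06 Y7.04 E1.7483
G1 X-7.04 Y4.06 E1.9235
G1 X-8.12 Y0.00 E2.0982

At z = 6 mm: the sphere: section is a regular 12-gon, circumradius = √(r²−h²) = √(8.5²−2.5²) = 8.124; the sphere at (12, 13.5) is not intersected at this z (|z−center|=8.000 > r=7); Subtracting the remaining from the first: none of the subtracted shapes is present at this height, so the r=8.5 sphere is unchanged — 1 connected region. The outline is a single polygon with 12 vertices. Extrusion per mm of travel: 0.4 × 0.25 / (π × 0.875²) = 0.041575. Accumulating E over each segment gives final E = 2.0982.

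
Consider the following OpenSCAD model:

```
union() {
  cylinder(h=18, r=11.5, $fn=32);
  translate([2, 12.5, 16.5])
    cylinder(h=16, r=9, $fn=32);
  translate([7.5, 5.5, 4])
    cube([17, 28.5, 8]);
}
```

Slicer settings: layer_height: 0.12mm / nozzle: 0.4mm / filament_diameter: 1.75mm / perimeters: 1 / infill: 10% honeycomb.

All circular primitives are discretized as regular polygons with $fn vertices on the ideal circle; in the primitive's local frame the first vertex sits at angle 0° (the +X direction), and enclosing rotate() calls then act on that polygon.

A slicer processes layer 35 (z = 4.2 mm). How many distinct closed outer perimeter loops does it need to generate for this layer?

At z = 4.2 mm: the r=11.5 cylinder gives a regular 32-gon of circumradius 11.5 (constant along its height); the cylinder at (2, 12.5) does not reach this height (z outside [16.5, 32.5]); the cube at (7.5, 5.5) (footprint 17×28.5) is included at this height; Combining (union): the regions partially overlap (shared area 4.56 mm²), so overlapping operands fuse into one piece — 1 connected region. The result has 1 disconnected region.

1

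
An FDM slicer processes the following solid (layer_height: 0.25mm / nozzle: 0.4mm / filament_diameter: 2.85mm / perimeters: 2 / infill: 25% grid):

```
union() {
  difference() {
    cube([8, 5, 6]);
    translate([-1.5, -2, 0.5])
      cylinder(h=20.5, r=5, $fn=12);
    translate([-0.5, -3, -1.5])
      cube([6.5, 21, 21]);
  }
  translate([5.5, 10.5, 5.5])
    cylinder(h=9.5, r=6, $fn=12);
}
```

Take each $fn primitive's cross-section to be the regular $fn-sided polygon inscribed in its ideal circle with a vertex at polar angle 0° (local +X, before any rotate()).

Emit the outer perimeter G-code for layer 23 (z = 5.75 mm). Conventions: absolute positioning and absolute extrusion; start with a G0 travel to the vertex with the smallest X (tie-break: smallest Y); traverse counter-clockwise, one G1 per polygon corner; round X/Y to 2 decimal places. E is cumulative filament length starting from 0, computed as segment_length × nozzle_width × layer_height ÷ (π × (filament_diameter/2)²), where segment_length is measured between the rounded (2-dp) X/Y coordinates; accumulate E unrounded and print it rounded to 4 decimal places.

At z = 5.75 mm: the 8×5 cube contributes its full rectangle; the r=5 cylinder at (-1.5, -2) gives a regular 12-gon of circumradius 5 (constant along its height); the cube at (-0.5, -3) is present — its section is the full 6.5×21 rectangle; Taking the first minus the rest: starting from the 8×5 cube, the r=5 cylinder at (-1.5, -2) partially overlaps it — only the 5.09 mm² overlap (of its 75.00 mm²) is removed, clipping the outline; the 6.5×21 cube at (-0.5, -3) partially overlaps it — only the 24.91 mm² overlap (of its 136.50 mm²) is removed, clipping the outline — 1 connected region; the r=6 cylinder at (5.5, 10.5) contributes a regular 12-gon of circumradius 6; Combining (union): the regions partially overlap (shared area 0.25 mm²), so overlapping operands fuse into one piece — 1 connected region. The outline is a single polygon with 17 vertices. Extrusion per mm of travel: 0.4 × 0.25 / (π × 1.425²) = 0.015675. Accumulating E over each segment gives final E = 0.7544.

G0 X-0.50 Y10.50 Z5.75
G1 X0.30 Y7.50 E0.0487
G1 X2.50 Y5.30 E0.0974
G1 X5.50 Y4.50 E0.1461
G1 X6.00 Y4.63 E0.1542
G1 X6.00 Y0.00 E0.2268
G1 X8.00 Y0.00 E0.2581
G1 X8.00 Y5.00 E0.3365
G1 X7.37 Y5.00 E0.3464
G1 X8.50 Y5.30 E0.3647
G1 X10.70 Y7.50 E0.4135
G1 X11.50 Y10.50 E0.4622
G1 X10.70 Y13.50 E0.5108
G1 X8.50 Y15.70 E0.5596
G1 X5.50 Y16.50 E0.6083
G1 X2.50 Y15.70 E0.6569
G1 X0.30 Y13.50 E0.7057
G1 X-0.50 Y10.50 E0.7544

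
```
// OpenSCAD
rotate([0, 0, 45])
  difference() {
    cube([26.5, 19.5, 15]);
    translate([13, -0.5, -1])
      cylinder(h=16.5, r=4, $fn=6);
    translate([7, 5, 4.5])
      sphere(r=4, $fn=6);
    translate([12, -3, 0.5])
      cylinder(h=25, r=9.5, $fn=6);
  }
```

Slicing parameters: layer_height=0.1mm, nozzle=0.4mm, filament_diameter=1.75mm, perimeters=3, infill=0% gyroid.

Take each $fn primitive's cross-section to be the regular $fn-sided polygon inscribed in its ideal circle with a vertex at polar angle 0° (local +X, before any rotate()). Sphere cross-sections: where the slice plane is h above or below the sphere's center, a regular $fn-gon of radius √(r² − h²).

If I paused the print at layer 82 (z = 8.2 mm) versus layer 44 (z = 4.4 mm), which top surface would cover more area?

layer 82 (z = 8.2 mm)

Layer 82 (z = 8.2): the cube is present — its section is the full 26.5×19.5 rectangle (area 516.75 mm²); the cylinder at (13, -0.5): section is a regular 6-gon, circumradius r=4 (area = (6/2)·4.000²·sin(360°/6) = 41.57 mm²); the sphere at (7, 5): section is a regular 6-gon, circumradius = √(r²−h²) = √(4²−3.7²) = 1.520 (area = (6/2)·1.520²·sin(360°/6) = 6.00 mm²); the r=9.5 cylinder at (12, -3) gives a regular 6-gon of circumradius 9.5 (constant along its height) (area = (6/2)·9.500²·sin(360°/6) = 234.48 mm²); After the difference (first − rest): starting from the 26.5×19.5 cube (516.75 mm²), the r=4 cylinder at (13, -0.5) partially overlaps it — only the 16.93 mm² overlap (of its 41.57 mm²) is removed, clipping the outline; the r=4 sphere at (7, 5) lies wholly inside it (removes its full 6.00 mm² and its 9.12 mm outline becomes a hole wall); the r=9.5 cylinder at (12, -3) partially overlaps it — only the 46.37 mm² overlap (of its 234.48 mm²) is removed, clipping the outline — area = 447.45 mm²; (rotated 45° about Z; rotation is an isometry so areas/perimeters/island counts are preserved). So its area = 447.45 mm². Layer 44 (z = 4.4): the cube is present — its section is the full 26.5×19.5 rectangle (area 516.75 mm²); the r=4 cylinder at (13, -0.5) gives a regular 6-gon of circumradius 4 (constant along its height) (area = (6/2)·4.000²·sin(360°/6) = 41.57 mm²); the r=4 sphere at (7, 5) slices to a regular 6-gon of circumradius 3.999 (√(r²−h²) with h=0.1 from center) (area = (6/2)·3.999²·sin(360°/6) = 41.54 mm²); the r=9.5 cylinder at (12, -3) contributes a regular 6-gon of circumradius 9.5 (area = (6/2)·9.500²·sin(360°/6) = 234.48 mm²); After the difference (first − rest): starting from the 26.5×19.5 cube (516.75 mm²), the r=4 cylinder at (13, -0.5) partially overlaps it — only the 16.93 mm² overlap (of its 41.57 mm²) is removed, clipping the outline; the r=4 sphere at (7, 5) lies wholly inside it (removes its full 41.54 mm² and its 23.99 mm outline becomes a hole wall); the r=9.5 cylinder at (12, -3) partially overlaps it — only the 34.22 mm² overlap (of its 234.48 mm²) is removed, clipping the outline — area = 424.06 mm²; (rotated 45° about Z; rotation is an isometry so areas/perimeters/island counts are preserved). So its area = 424.06 mm². Layer 82 is larger (447.45 vs 424.06 mm²).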